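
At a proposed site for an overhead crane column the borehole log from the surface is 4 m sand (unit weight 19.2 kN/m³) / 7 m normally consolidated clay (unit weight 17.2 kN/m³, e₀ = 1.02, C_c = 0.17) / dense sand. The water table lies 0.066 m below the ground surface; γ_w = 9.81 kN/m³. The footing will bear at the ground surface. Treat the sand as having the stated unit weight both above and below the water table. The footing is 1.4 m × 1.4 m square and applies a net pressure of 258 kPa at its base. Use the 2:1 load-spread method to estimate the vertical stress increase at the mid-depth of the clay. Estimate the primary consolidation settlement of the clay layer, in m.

Mid-depth of clay below the ground surface: z = 4 + 7/2 = 7.5 m.
Total vertical stress at mid-clay: σ_v = 19.2×4 + 17.2×3.5 = 137 kPa.
Pore pressure: u = 9.81×(7.5 − 0.066) = 72.928 kPa.
Initial effective stress: σ'_0 = σ_v − u = 137 − 72.928 = 64.072 kPa.
Stress increase at mid-clay by the 2:1 spreading method:
Δσ = qBL/((B+z)(L+z)) = 258×1.4×1.4/((1.4+7.5)(1.4+7.5)) = 6.384 kPa
Final effective stress: σ'_f = σ'_0 + Δσ = 64.072 + 6.384 = 70.456 kPa.
Normally consolidated clay, so the full stress increment lies on the virgin compression line:
S_c = C_c·H/(1+e₀)·log₁₀(σ'_f/σ'_0) = 0.17×7/(1+1.02)×log₁₀(70.456/64.072)
    = 0.58911 × 0.04125 = 0.0243 m

S_c ≈ 0.0243 m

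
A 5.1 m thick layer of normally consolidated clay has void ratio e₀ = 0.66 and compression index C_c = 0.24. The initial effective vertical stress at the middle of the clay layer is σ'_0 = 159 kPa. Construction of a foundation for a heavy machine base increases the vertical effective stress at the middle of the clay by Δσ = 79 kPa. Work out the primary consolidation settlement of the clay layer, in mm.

S_c ≈ 129 mm

Final effective stress: σ'_f = σ'_0 + Δσ = 159 + 79 = 238 kPa.
Normally consolidated clay, so the full stress increment lies on the virgin compression line:
S_c = C_c·H/(1+e₀)·log₁₀(σ'_f/σ'_0) = 0.24×5.1/(1+0.66)×log₁₀(238/159)
    = 0.73735 × 0.17518 = 0.1292 m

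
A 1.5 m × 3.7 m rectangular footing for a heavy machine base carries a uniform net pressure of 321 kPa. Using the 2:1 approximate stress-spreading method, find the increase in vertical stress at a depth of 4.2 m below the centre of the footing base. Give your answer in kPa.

Δσ_z ≈ 39.6 kPa

By the 2:1 method the load spreads at 1 horizontal : 2 vertical, so at depth z the loaded area has grown by z in each plan dimension:
Δσ = qBL/((B+z)(L+z)) = 321×1.5×3.7/((1.5+4.2)(3.7+4.2)) = 39.564 kPa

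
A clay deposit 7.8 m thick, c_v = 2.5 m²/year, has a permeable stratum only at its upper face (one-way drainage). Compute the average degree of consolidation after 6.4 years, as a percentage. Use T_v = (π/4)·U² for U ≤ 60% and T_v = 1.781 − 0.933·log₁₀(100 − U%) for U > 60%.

Drainage path length: H_d = H = 7.8 m (single drainage).
T_v = c_v·t/H_d² = 2.5×6.4/7.8² = 0.26298.
T_v = 0.26298 corresponds to the U ≤ 60% branch:
U = √(4T_v/π) = 0.5787

U ≈ 57.9 %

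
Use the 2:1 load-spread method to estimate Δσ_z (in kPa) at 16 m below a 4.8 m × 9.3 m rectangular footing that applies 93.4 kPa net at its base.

Δσ_z ≈ 7.92 kPa

By the 2:1 method the load spreads at 1 horizontal : 2 vertical, so at depth z the loaded area has grown by z in each plan dimension:
Δσ = qBL/((B+z)(L+z)) = 93.4×4.8×9.3/((4.8+16)(9.3+16)) = 7.923 kPa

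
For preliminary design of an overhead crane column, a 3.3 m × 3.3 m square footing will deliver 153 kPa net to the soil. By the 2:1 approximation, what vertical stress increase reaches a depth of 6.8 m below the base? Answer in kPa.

By the 2:1 method the load spreads at 1 horizontal : 2 vertical, so at depth z the loaded area has grown by z in each plan dimension:
Δσ = qBL/((B+z)(L+z)) = 153×3.3×3.3/((3.3+6.8)(3.3+6.8)) = 16.333 kPa

Δσ_z ≈ 16.3 kPa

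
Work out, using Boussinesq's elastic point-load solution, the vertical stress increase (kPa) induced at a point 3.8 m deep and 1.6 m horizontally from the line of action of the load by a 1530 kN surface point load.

Boussinesq vertical stress below a point load on an elastic half-space:
Δσ_z = 3P/(2πz²) · [1 + (r/z)²]^(−5/2)
r/z = 1.6/3.8 = 0.42105; [1+(r/z)²]^(−5/2) = 0.66496.
Δσ_z = 3×1530/(2π×3.8²) × 0.66496 = 50.59 × 0.66496 = 33.64 kPa

Δσ_z ≈ 33.6 kPa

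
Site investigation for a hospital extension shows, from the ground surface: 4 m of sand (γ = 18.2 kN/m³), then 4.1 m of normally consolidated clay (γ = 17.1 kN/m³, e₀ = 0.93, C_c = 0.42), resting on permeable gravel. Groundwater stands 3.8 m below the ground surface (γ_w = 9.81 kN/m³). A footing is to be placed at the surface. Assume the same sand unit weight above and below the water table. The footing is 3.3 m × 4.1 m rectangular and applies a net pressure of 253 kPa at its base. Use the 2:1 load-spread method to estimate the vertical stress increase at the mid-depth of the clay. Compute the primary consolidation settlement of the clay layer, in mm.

Mid-depth of clay below the ground surface: z = 4 + 4.1/2 = 6.05 m.
Total vertical stress at mid-clay: σ_v = 18.2×4 + 17.1×2.05 = 107.85 kPa.
Pore pressure: u = 9.81×(6.05 − 3.8) = 22.073 kPa.
Initial effective stress: σ'_0 = σ_v − u = 107.85 − 22.073 = 85.777 kPa.
Stress increase at mid-clay by the 2:1 spreading method:
Δσ = qBL/((B+z)(L+z)) = 253×3.3×4.1/((3.3+6.05)(4.1+6.05)) = 36.07 kPa
Final effective stress: σ'_f = σ'_0 + Δσ = 85.777 + 36.07 = 121.85 kPa.
Normally consolidated clay, so the full stress increment lies on the virgin compression line:
S_c = C_c·H/(1+e₀)·log₁₀(σ'_f/σ'_0) = 0.42×4.1/(1+0.93)×log₁₀(121.85/85.777)
    = 0.89223 × 0.15245 = 0.136 m

S_c ≈ 136 mm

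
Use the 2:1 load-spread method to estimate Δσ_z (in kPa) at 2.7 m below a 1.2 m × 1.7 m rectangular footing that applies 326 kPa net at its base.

Δσ_z ≈ 38.8 kPa

By the 2:1 method the load spreads at 1 horizontal : 2 vertical, so at depth z the loaded area has grown by z in each plan dimension:
Δσ = qBL/((B+z)(L+z)) = 326×1.2×1.7/((1.2+2.7)(1.7+2.7)) = 38.755 kPa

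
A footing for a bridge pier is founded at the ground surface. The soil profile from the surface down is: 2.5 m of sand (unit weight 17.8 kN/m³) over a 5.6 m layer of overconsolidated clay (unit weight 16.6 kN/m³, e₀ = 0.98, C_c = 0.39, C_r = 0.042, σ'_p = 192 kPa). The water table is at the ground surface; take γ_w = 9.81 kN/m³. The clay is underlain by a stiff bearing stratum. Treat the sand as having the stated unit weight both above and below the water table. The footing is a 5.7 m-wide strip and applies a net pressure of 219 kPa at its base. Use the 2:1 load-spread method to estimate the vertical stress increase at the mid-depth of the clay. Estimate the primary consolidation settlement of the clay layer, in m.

S_c ≈ 0.0704 m

Mid-depth of clay below the ground surface: z = 2.5 + 5.6/2 = 5.3 m.
Total vertical stress at mid-clay: σ_v = 17.8×2.5 + 16.6×2.8 = 90.98 kPa.
Pore pressure: u = 9.81×(5.3 − 0) = 51.993 kPa.
Initial effective stress: σ'_0 = σ_v − u = 90.98 − 51.993 = 38.987 kPa.
Stress increase at mid-clay by the 2:1 spreading method:
Δσ = qB/(B+z) = 219×5.7/(5.7+5.3) = 113.48 kPa
Final effective stress: σ'_f = 38.987 + 113.48 = 152.47 kPa.
σ'_f = 152.47 ≤ σ'_p = 192 kPa, so the clay remains overconsolidated and only the recompression index applies:
S_c = C_r·H/(1+e₀)·log₁₀(σ'_f/σ'_0) = 0.042×5.6/1.98×log₁₀(152.47/38.987)
    = 0.11879 × 0.59226 = 0.07035 m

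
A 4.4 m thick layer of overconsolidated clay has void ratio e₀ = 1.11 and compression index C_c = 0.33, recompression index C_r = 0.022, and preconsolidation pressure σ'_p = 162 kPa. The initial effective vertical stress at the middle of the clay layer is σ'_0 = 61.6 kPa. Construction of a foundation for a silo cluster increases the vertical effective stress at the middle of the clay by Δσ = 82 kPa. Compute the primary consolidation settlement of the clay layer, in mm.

S_c ≈ 16.9 mm

Final effective stress: σ'_f = 61.6 + 82 = 143.6 kPa.
σ'_f = 143.6 ≤ σ'_p = 162 kPa, so the clay remains overconsolidated and only the recompression index applies:
S_c = C_r·H/(1+e₀)·log₁₀(σ'_f/σ'_0) = 0.022×4.4/2.11×log₁₀(143.6/61.6)
    = 0.045877 × 0.36757 = 0.01686 m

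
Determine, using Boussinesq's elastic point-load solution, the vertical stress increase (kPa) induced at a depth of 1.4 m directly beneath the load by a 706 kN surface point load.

Boussinesq vertical stress below a point load on an elastic half-space:
Δσ_z = 3P/(2πz²) · [1 + (r/z)²]^(−5/2)
r/z = 0/1.4 = 0; [1+(r/z)²]^(−5/2) = 1.
Δσ_z = 3×706/(2π×1.4²) × 1 = 171.98 × 1 = 172 kPa

Δσ_z ≈ 172 kPa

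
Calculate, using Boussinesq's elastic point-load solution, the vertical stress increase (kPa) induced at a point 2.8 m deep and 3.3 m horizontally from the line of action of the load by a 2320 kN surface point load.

Boussinesq vertical stress below a point load on an elastic half-space:
Δσ_z = 3P/(2πz²) · [1 + (r/z)²]^(−5/2)
r/z = 3.3/2.8 = 1.1786; [1+(r/z)²]^(−5/2) = 0.11336.
Δσ_z = 3×2320/(2π×2.8²) × 0.11336 = 141.29 × 0.11336 = 16.02 kPa

Δσ_z ≈ 16 kPa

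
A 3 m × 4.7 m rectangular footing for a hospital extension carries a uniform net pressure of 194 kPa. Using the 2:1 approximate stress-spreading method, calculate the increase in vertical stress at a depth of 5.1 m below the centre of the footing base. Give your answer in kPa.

Δσ_z ≈ 34.5 kPa

By the 2:1 method the load spreads at 1 horizontal : 2 vertical, so at depth z the loaded area has grown by z in each plan dimension:
Δσ = qBL/((B+z)(L+z)) = 194×3×4.7/((3+5.1)(4.7+5.1)) = 34.46 kPa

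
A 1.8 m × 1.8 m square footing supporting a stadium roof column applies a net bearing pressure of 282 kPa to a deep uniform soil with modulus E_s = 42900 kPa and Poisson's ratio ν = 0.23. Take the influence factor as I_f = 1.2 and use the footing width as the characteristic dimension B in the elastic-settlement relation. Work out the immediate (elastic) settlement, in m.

Immediate (elastic) settlement: S_e = q·B·(1−ν²)/E_s · I_f.
S_e = 282 × 1.8 × (1 − 0.23²) / 42900 × 1.2
    = 282 × 1.8 × 0.9471 / 42900 × 1.2
    = 0.01345 m

S_e ≈ 0.0134 m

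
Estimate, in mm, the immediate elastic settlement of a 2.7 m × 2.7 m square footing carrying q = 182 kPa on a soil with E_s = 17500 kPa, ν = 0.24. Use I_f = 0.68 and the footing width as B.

Immediate (elastic) settlement: S_e = q·B·(1−ν²)/E_s · I_f.
S_e = 182 × 2.7 × (1 − 0.24²) / 17500 × 0.68
    = 182 × 2.7 × 0.9424 / 17500 × 0.68
    = 0.01799 m = 17.99 mm

S_e ≈ 18 mm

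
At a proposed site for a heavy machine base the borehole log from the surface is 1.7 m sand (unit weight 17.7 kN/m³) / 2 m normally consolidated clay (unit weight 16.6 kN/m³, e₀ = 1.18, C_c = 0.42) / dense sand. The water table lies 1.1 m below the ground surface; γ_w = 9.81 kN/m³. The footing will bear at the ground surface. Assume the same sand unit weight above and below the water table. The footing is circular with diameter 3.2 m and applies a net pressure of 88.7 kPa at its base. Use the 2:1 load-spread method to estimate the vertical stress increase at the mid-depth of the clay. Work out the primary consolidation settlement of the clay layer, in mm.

Mid-depth of clay below the ground surface: z = 1.7 + 2/2 = 2.7 m.
Total vertical stress at mid-clay: σ_v = 17.7×1.7 + 16.6×1 = 46.69 kPa.
Pore pressure: u = 9.81×(2.7 − 1.1) = 15.696 kPa.
Initial effective stress: σ'_0 = σ_v − u = 46.69 − 15.696 = 30.994 kPa.
Stress increase at mid-clay by the 2:1 spreading method:
Δσ ≈ qD²/(D+z)² = 88.7×3.2²/(3.2+2.7)² = 26.093 kPa
Final effective stress: σ'_f = σ'_0 + Δσ = 30.994 + 26.093 = 57.087 kPa.
Normally consolidated clay, so the full stress increment lies on the virgin compression line:
S_c = C_c·H/(1+e₀)·log₁₀(σ'_f/σ'_0) = 0.42×2/(1+1.18)×log₁₀(57.087/30.994)
    = 0.38532 × 0.26526 = 0.1022 m

S_c ≈ 102 mm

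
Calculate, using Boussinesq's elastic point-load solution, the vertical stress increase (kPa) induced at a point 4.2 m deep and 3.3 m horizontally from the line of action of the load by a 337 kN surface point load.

Δσ_z ≈ 2.74 kPa

Boussinesq vertical stress below a point load on an elastic half-space:
Δσ_z = 3P/(2πz²) · [1 + (r/z)²]^(−5/2)
r/z = 3.3/4.2 = 0.78571; [1+(r/z)²]^(−5/2) = 0.3006.
Δσ_z = 3×337/(2π×4.2²) × 0.3006 = 9.1216 × 0.3006 = 2.742 kPa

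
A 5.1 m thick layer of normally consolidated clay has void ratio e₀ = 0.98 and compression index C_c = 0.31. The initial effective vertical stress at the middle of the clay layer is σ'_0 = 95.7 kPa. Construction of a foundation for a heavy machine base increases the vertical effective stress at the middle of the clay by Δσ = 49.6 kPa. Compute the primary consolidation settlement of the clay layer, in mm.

S_c ≈ 145 mm

Final effective stress: σ'_f = σ'_0 + Δσ = 95.7 + 49.6 = 145.3 kPa.
Normally consolidated clay, so the full stress increment lies on the virgin compression line:
S_c = C_c·H/(1+e₀)·log₁₀(σ'_f/σ'_0) = 0.31×5.1/(1+0.98)×log₁₀(145.3/95.7)
    = 0.79848 × 0.18135 = 0.1448 m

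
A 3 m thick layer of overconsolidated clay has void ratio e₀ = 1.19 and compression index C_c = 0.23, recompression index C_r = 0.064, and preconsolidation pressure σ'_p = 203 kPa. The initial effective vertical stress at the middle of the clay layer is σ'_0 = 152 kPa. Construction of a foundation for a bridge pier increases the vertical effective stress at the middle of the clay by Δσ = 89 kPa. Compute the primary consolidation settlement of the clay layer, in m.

S_c ≈ 0.0345 m

Final effective stress: σ'_f = 152 + 89 = 241 kPa.
σ'_f = 241 > σ'_p = 203 kPa, so the stress path crosses the preconsolidation pressure — recompression up to σ'_p, then virgin compression beyond:
S_c = H/(1+e₀)·[C_r·log₁₀(σ'_p/σ'_0) + C_c·log₁₀(σ'_f/σ'_p)]
    = 3/2.19 × [0.064×log₁₀(203/152) + 0.23×log₁₀(241/203)]
    = 1.3699 × [0.0080418 + 0.01714] = 0.0345 m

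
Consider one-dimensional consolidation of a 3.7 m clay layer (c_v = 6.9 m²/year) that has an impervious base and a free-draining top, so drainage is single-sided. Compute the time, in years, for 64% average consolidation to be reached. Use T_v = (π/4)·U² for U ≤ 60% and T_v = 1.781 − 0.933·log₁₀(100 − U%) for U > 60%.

Drainage path length: H_d = H = 3.7 m (single drainage).
U > 60%: T_v = 1.781 − 0.933·log₁₀(100 − 64) = 0.32897.
t = T_v·H_d²/c_v = 0.32897×3.7²/6.9 = 0.6527 years.

t ≈ 0.653 years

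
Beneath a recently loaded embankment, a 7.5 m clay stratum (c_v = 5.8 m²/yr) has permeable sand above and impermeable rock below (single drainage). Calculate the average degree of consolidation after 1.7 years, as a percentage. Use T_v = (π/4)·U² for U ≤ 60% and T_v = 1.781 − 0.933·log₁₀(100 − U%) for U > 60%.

U ≈ 47.2 %

Drainage path length: H_d = H = 7.5 m (single drainage).
T_v = c_v·t/H_d² = 5.8×1.7/7.5² = 0.17529.
T_v = 0.17529 corresponds to the U ≤ 60% branch:
U = √(4T_v/π) = 0.4724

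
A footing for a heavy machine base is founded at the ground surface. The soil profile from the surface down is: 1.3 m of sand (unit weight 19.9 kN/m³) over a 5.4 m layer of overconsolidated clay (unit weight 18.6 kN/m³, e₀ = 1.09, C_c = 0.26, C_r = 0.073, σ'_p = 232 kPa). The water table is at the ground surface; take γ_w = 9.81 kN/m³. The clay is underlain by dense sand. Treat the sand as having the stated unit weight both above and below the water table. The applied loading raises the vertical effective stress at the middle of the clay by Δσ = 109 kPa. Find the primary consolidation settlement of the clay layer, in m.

Mid-depth of clay below the ground surface: z = 1.3 + 5.4/2 = 4 m.
Total vertical stress at mid-clay: σ_v = 19.9×1.3 + 18.6×2.7 = 76.09 kPa.
Pore pressure: u = 9.81×(4 − 0) = 39.24 kPa.
Initial effective stress: σ'_0 = σ_v − u = 76.09 − 39.24 = 36.85 kPa.
Final effective stress: σ'_f = 36.85 + 109 = 145.85 kPa.
σ'_f = 145.85 ≤ σ'_p = 232 kPa, so the clay remains overconsolidated and only the recompression index applies:
S_c = C_r·H/(1+e₀)·log₁₀(σ'_f/σ'_0) = 0.073×5.4/2.09×log₁₀(145.85/36.85)
    = 0.18861 × 0.59747 = 0.1127 m

S_c ≈ 0.113 m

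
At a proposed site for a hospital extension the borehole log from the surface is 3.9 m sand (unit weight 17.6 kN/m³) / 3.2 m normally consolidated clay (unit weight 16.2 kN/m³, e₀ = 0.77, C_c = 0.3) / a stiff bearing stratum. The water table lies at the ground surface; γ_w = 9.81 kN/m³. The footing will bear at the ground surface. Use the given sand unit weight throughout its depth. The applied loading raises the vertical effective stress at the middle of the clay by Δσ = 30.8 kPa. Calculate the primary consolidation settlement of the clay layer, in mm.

S_c ≈ 133 mm

Mid-depth of clay below the ground surface: z = 3.9 + 3.2/2 = 5.5 m.
Total vertical stress at mid-clay: σ_v = 17.6×3.9 + 16.2×1.6 = 94.56 kPa.
Pore pressure: u = 9.81×(5.5 − 0) = 53.955 kPa.
Initial effective stress: σ'_0 = σ_v − u = 94.56 − 53.955 = 40.605 kPa.
Final effective stress: σ'_f = σ'_0 + Δσ = 40.605 + 30.8 = 71.405 kPa.
Normally consolidated clay, so the full stress increment lies on the virgin compression line:
S_c = C_c·H/(1+e₀)·log₁₀(σ'_f/σ'_0) = 0.3×3.2/(1+0.77)×log₁₀(71.405/40.605)
    = 0.54237 × 0.24515 = 0.133 m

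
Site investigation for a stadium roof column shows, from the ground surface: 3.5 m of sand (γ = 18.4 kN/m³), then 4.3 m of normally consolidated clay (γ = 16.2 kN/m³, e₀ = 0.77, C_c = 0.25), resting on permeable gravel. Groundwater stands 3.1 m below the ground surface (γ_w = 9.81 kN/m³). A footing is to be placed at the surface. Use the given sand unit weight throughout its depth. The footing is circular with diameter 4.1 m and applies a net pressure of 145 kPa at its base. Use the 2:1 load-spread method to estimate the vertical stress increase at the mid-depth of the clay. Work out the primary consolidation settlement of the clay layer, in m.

Mid-depth of clay below the ground surface: z = 3.5 + 4.3/2 = 5.65 m.
Total vertical stress at mid-clay: σ_v = 18.4×3.5 + 16.2×2.15 = 99.23 kPa.
Pore pressure: u = 9.81×(5.65 − 3.1) = 25.015 kPa.
Initial effective stress: σ'_0 = σ_v − u = 99.23 − 25.015 = 74.215 kPa.
Stress increase at mid-clay by the 2:1 spreading method:
Δσ ≈ qD²/(D+z)² = 145×4.1²/(4.1+5.65)² = 25.64 kPa
Final effective stress: σ'_f = σ'_0 + Δσ = 74.215 + 25.64 = 99.855 kPa.
Normally consolidated clay, so the full stress increment lies on the virgin compression line:
S_c = C_c·H/(1+e₀)·log₁₀(σ'_f/σ'_0) = 0.25×4.3/(1+0.77)×log₁₀(99.855/74.215)
    = 0.60734 × 0.12888 = 0.07827 m

S_c ≈ 0.0783 m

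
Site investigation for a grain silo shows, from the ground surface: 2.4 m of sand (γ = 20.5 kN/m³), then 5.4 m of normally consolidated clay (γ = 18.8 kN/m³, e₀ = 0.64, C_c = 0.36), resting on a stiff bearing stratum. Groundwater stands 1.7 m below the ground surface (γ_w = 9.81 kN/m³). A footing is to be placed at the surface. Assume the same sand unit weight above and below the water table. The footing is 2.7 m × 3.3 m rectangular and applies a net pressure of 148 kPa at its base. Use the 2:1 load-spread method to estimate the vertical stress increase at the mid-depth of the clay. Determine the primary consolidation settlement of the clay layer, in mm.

S_c ≈ 136 mm

Mid-depth of clay below the ground surface: z = 2.4 + 5.4/2 = 5.1 m.
Total vertical stress at mid-clay: σ_v = 20.5×2.4 + 18.8×2.7 = 99.96 kPa.
Pore pressure: u = 9.81×(5.1 − 1.7) = 33.354 kPa.
Initial effective stress: σ'_0 = σ_v − u = 99.96 − 33.354 = 66.606 kPa.
Stress increase at mid-clay by the 2:1 spreading method:
Δσ = qBL/((B+z)(L+z)) = 148×2.7×3.3/((2.7+5.1)(3.3+5.1)) = 20.126 kPa
Final effective stress: σ'_f = σ'_0 + Δσ = 66.606 + 20.126 = 86.732 kPa.
Normally consolidated clay, so the full stress increment lies on the virgin compression line:
S_c = C_c·H/(1+e₀)·log₁₀(σ'_f/σ'_0) = 0.36×5.4/(1+0.64)×log₁₀(86.732/66.606)
    = 1.1854 × 0.11467 = 0.1359 m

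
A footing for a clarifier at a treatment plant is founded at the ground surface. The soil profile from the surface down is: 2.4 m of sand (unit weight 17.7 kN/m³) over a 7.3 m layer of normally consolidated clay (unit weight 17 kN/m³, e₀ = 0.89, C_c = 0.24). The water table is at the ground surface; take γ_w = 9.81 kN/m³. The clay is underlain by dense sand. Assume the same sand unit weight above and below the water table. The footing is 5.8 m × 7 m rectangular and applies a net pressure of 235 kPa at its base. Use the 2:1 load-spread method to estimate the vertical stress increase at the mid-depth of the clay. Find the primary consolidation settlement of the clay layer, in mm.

S_c ≈ 347 mm

Mid-depth of clay below the ground surface: z = 2.4 + 7.3/2 = 6.05 m.
Total vertical stress at mid-clay: σ_v = 17.7×2.4 + 17×3.65 = 104.53 kPa.
Pore pressure: u = 9.81×(6.05 − 0) = 59.351 kPa.
Initial effective stress: σ'_0 = σ_v − u = 104.53 − 59.351 = 45.179 kPa.
Stress increase at mid-clay by the 2:1 spreading method:
Δσ = qBL/((B+z)(L+z)) = 235×5.8×7/((5.8+6.05)(7+6.05)) = 61.697 kPa
Final effective stress: σ'_f = σ'_0 + Δσ = 45.179 + 61.697 = 106.88 kPa.
Normally consolidated clay, so the full stress increment lies on the virgin compression line:
S_c = C_c·H/(1+e₀)·log₁₀(σ'_f/σ'_0) = 0.24×7.3/(1+0.89)×log₁₀(106.88/45.179)
    = 0.92698 × 0.37396 = 0.3467 m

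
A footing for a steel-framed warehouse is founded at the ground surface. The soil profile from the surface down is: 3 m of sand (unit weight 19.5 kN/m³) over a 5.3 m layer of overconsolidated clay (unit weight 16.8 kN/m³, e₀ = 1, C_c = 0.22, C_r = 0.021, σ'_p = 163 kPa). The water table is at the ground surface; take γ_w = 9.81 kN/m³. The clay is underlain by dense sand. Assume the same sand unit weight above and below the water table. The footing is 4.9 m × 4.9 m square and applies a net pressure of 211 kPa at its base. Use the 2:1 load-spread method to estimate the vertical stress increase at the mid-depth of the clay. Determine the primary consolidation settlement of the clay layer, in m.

Mid-depth of clay below the ground surface: z = 3 + 5.3/2 = 5.65 m.
Total vertical stress at mid-clay: σ_v = 19.5×3 + 16.8×2.65 = 103.02 kPa.
Pore pressure: u = 9.81×(5.65 − 0) = 55.427 kPa.
Initial effective stress: σ'_0 = σ_v − u = 103.02 − 55.427 = 47.593 kPa.
Stress increase at mid-clay by the 2:1 spreading method:
Δσ = qBL/((B+z)(L+z)) = 211×4.9×4.9/((4.9+5.65)(4.9+5.65)) = 45.517 kPa
Final effective stress: σ'_f = 47.593 + 45.517 = 93.11 kPa.
σ'_f = 93.11 ≤ σ'_p = 163 kPa, so the clay remains overconsolidated and only the recompression index applies:
S_c = C_r·H/(1+e₀)·log₁₀(σ'_f/σ'_0) = 0.021×5.3/2×log₁₀(93.11/47.593)
    = 0.05565 × 0.29145 = 0.01622 m

S_c ≈ 0.0162 m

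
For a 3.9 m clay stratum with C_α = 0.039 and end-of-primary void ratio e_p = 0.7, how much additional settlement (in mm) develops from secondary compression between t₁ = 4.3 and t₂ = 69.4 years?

S_s ≈ 108 mm

Secondary compression: S_s = C_α·H/(1+e_p)·log₁₀(t₂/t₁)
S_s = 0.039×3.9/(1+0.7)×log₁₀(69.4/4.3)
    = 0.08947 × 1.208 = 0.1081 m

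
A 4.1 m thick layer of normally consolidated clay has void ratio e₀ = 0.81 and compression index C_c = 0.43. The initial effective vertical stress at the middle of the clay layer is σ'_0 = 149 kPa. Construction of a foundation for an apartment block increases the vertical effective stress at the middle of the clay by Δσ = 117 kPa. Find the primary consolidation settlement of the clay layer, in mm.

S_c ≈ 245 mm

Final effective stress: σ'_f = σ'_0 + Δσ = 149 + 117 = 266 kPa.
Normally consolidated clay, so the full stress increment lies on the virgin compression line:
S_c = C_c·H/(1+e₀)·log₁₀(σ'_f/σ'_0) = 0.43×4.1/(1+0.81)×log₁₀(266/149)
    = 0.97403 × 0.2517 = 0.2452 m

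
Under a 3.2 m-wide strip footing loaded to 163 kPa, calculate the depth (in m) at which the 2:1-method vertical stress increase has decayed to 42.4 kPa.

z ≈ 9.1 m

2:1 spreading — at depth z the loaded area has grown by z in each plan dimension:
qB/(B+z) = Δσ_z ⇒ z = qB/Δσ_z − B = 163×3.2/42.4 − 3.2 = 9.102 m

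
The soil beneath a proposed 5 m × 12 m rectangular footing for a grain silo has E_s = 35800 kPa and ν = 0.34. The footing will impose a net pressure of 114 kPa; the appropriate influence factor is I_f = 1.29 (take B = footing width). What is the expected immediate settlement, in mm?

S_e ≈ 18.2 mm

Immediate (elastic) settlement: S_e = q·B·(1−ν²)/E_s · I_f.
S_e = 114 × 5 × (1 − 0.34²) / 35800 × 1.29
    = 114 × 5 × 0.8844 / 35800 × 1.29
    = 0.01816 m = 18.16 mm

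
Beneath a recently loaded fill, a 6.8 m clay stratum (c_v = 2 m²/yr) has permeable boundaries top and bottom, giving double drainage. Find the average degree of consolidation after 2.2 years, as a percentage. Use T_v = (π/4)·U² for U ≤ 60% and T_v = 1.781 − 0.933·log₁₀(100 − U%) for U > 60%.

Drainage path length: H_d = H/2 = 3.4 m (double drainage).
T_v = c_v·t/H_d² = 2×2.2/3.4² = 0.38062.
T_v = 0.38062 corresponds to the U > 60% branch:
U = 1 − 10^((1.781 − T_v)/0.933)/100 = 0.6831

U ≈ 68.3 %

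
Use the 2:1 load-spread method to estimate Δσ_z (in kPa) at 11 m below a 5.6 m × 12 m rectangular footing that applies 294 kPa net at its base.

By the 2:1 method the load spreads at 1 horizontal : 2 vertical, so at depth z the loaded area has grown by z in each plan dimension:
Δσ = qBL/((B+z)(L+z)) = 294×5.6×12/((5.6+11)(12+11)) = 51.746 kPa

Δσ_z ≈ 51.7 kPa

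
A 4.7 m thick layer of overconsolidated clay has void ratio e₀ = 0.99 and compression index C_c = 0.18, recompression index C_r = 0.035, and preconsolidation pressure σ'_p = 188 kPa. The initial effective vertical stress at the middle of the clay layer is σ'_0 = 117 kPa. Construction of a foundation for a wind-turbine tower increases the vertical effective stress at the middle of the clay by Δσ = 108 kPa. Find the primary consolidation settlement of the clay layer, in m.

S_c ≈ 0.0502 m

Final effective stress: σ'_f = 117 + 108 = 225 kPa.
σ'_f = 225 > σ'_p = 188 kPa, so the stress path crosses the preconsolidation pressure — recompression up to σ'_p, then virgin compression beyond:
S_c = H/(1+e₀)·[C_r·log₁₀(σ'_p/σ'_0) + C_c·log₁₀(σ'_f/σ'_p)]
    = 4.7/1.99 × [0.035×log₁₀(188/117) + 0.18×log₁₀(225/188)]
    = 2.3618 × [0.007209 + 0.014044] = 0.0502 m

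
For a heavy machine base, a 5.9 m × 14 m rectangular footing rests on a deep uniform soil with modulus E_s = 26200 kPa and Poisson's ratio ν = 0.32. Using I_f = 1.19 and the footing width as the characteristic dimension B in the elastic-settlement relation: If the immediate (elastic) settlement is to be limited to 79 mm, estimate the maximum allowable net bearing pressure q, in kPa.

S_e = q·B·(1−ν²)/E_s · I_f  ⇒  q = S_e·E_s / (B·(1−ν²)·I_f).
q = 0.079 × 26200 / (5.9 × 0.8976 × 1.19) = 328.4 kPa

q ≈ 328 kPa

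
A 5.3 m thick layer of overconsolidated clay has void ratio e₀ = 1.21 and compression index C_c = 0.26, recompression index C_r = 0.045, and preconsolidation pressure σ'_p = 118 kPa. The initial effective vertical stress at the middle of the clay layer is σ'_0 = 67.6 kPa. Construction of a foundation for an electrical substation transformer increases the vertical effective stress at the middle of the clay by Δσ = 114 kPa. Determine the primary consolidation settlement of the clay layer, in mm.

Final effective stress: σ'_f = 67.6 + 114 = 181.6 kPa.
σ'_f = 181.6 > σ'_p = 118 kPa, so the stress path crosses the preconsolidation pressure — recompression up to σ'_p, then virgin compression beyond:
S_c = H/(1+e₀)·[C_r·log₁₀(σ'_p/σ'_0) + C_c·log₁₀(σ'_f/σ'_p)]
    = 5.3/2.21 × [0.045×log₁₀(118/67.6) + 0.26×log₁₀(181.6/118)]
    = 2.3982 × [0.010887 + 0.048681] = 0.1429 m

S_c ≈ 143 mm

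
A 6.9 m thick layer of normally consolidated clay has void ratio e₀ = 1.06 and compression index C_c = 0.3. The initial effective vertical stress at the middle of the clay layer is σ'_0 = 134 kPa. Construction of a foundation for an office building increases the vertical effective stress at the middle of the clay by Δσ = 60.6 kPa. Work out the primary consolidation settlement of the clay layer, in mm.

Final effective stress: σ'_f = σ'_0 + Δσ = 134 + 60.6 = 194.6 kPa.
Normally consolidated clay, so the full stress increment lies on the virgin compression line:
S_c = C_c·H/(1+e₀)·log₁₀(σ'_f/σ'_0) = 0.3×6.9/(1+1.06)×log₁₀(194.6/134)
    = 1.0049 × 0.16204 = 0.1628 m

S_c ≈ 163 mm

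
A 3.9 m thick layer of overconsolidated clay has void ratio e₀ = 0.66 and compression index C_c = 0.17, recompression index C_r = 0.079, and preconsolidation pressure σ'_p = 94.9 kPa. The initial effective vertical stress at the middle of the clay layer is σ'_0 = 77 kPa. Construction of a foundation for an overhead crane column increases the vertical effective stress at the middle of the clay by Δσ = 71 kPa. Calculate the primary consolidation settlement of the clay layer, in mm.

S_c ≈ 93.9 mm

Final effective stress: σ'_f = 77 + 71 = 148 kPa.
σ'_f = 148 > σ'_p = 94.9 kPa, so the stress path crosses the preconsolidation pressure — recompression up to σ'_p, then virgin compression beyond:
S_c = H/(1+e₀)·[C_r·log₁₀(σ'_p/σ'_0) + C_c·log₁₀(σ'_f/σ'_p)]
    = 3.9/1.66 × [0.079×log₁₀(94.9/77) + 0.17×log₁₀(148/94.9)]
    = 2.3494 × [0.0071713 + 0.032809] = 0.09393 m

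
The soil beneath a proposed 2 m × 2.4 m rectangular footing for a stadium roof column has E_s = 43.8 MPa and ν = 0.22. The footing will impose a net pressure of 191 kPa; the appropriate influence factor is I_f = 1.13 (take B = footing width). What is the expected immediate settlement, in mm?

S_e ≈ 9.38 mm

Immediate (elastic) settlement: S_e = q·B·(1−ν²)/E_s · I_f.
E_s = 43.8 MPa = 43800 kPa.
S_e = 191 × 2 × (1 − 0.22²) / 43800 × 1.13
    = 191 × 2 × 0.9516 / 43800 × 1.13
    = 0.009378 m = 9.378 mm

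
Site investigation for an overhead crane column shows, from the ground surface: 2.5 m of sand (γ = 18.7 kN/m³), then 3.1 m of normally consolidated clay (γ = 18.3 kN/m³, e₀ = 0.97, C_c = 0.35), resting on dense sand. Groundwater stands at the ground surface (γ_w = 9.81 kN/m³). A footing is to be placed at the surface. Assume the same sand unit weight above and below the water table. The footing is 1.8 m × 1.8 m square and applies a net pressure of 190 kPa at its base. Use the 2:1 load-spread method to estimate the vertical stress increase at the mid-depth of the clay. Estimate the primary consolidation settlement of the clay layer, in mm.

Mid-depth of clay below the ground surface: z = 2.5 + 3.1/2 = 4.05 m.
Total vertical stress at mid-clay: σ_v = 18.7×2.5 + 18.3×1.55 = 75.115 kPa.
Pore pressure: u = 9.81×(4.05 − 0) = 39.73 kPa.
Initial effective stress: σ'_0 = σ_v − u = 75.115 − 39.73 = 35.385 kPa.
Stress increase at mid-clay by the 2:1 spreading method:
Δσ = qBL/((B+z)(L+z)) = 190×1.8×1.8/((1.8+4.05)(1.8+4.05)) = 17.988 kPa
Final effective stress: σ'_f = σ'_0 + Δσ = 35.385 + 17.988 = 53.373 kPa.
Normally consolidated clay, so the full stress increment lies on the virgin compression line:
S_c = C_c·H/(1+e₀)·log₁₀(σ'_f/σ'_0) = 0.35×3.1/(1+0.97)×log₁₀(53.373/35.385)
    = 0.55076 × 0.1785 = 0.09831 m

S_c ≈ 98.3 mm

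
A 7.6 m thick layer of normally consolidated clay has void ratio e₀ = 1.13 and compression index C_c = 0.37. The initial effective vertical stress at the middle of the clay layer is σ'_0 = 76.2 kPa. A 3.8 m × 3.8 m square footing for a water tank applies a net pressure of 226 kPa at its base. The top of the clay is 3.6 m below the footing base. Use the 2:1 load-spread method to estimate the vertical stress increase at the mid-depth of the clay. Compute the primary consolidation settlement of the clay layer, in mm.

Mid-depth of clay below the footing base: z = 3.6 + 7.6/2 = 7.4 m.
Stress increase at mid-clay by the 2:1 spreading method:
Δσ = qBL/((B+z)(L+z)) = 226×3.8×3.8/((3.8+7.4)(3.8+7.4)) = 26.016 kPa
Final effective stress: σ'_f = σ'_0 + Δσ = 76.2 + 26.016 = 102.22 kPa.
Normally consolidated clay, so the full stress increment lies on the virgin compression line:
S_c = C_c·H/(1+e₀)·log₁₀(σ'_f/σ'_0) = 0.37×7.6/(1+1.13)×log₁₀(102.22/76.2)
    = 1.3202 × 0.12758 = 0.1684 m

S_c ≈ 168 mm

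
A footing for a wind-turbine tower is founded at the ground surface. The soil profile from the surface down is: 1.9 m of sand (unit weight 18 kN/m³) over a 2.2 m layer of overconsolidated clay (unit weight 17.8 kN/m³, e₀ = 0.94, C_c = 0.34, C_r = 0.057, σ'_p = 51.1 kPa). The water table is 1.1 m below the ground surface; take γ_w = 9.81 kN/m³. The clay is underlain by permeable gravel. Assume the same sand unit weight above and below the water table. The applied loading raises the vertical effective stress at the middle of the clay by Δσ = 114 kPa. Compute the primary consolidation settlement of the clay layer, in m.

S_c ≈ 0.19 m

Mid-depth of clay below the ground surface: z = 1.9 + 2.2/2 = 3 m.
Total vertical stress at mid-clay: σ_v = 18×1.9 + 17.8×1.1 = 53.78 kPa.
Pore pressure: u = 9.81×(3 − 1.1) = 18.639 kPa.
Initial effective stress: σ'_0 = σ_v − u = 53.78 − 18.639 = 35.141 kPa.
Final effective stress: σ'_f = 35.141 + 114 = 149.14 kPa.
σ'_f = 149.14 > σ'_p = 51.1 kPa, so the stress path crosses the preconsolidation pressure — recompression up to σ'_p, then virgin compression beyond:
S_c = H/(1+e₀)·[C_r·log₁₀(σ'_p/σ'_0) + C_c·log₁₀(σ'_f/σ'_p)]
    = 2.2/1.94 × [0.057×log₁₀(51.1/35.141) + 0.34×log₁₀(149.14/51.1)]
    = 1.134 × [0.0092686 + 0.15816] = 0.1899 m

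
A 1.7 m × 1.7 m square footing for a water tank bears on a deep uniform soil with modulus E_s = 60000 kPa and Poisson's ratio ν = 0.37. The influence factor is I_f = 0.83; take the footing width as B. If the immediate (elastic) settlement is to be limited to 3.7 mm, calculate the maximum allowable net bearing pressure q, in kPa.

S_e = q·B·(1−ν²)/E_s · I_f  ⇒  q = S_e·E_s / (B·(1−ν²)·I_f).
q = 0.0037 × 60000 / (1.7 × 0.8631 × 0.83) = 182.3 kPa

q ≈ 182 kPa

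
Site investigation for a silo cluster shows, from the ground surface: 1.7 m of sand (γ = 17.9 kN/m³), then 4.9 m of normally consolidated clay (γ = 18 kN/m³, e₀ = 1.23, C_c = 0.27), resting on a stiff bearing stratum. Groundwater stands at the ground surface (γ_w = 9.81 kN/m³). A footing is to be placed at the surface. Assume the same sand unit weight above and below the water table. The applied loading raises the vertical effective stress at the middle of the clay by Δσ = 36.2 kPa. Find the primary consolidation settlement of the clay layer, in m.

S_c ≈ 0.188 m

Mid-depth of clay below the ground surface: z = 1.7 + 4.9/2 = 4.15 m.
Total vertical stress at mid-clay: σ_v = 17.9×1.7 + 18×2.45 = 74.53 kPa.
Pore pressure: u = 9.81×(4.15 − 0) = 40.712 kPa.
Initial effective stress: σ'_0 = σ_v − u = 74.53 − 40.712 = 33.818 kPa.
Final effective stress: σ'_f = σ'_0 + Δσ = 33.818 + 36.2 = 70.018 kPa.
Normally consolidated clay, so the full stress increment lies on the virgin compression line:
S_c = C_c·H/(1+e₀)·log₁₀(σ'_f/σ'_0) = 0.27×4.9/(1+1.23)×log₁₀(70.018/33.818)
    = 0.59327 × 0.31606 = 0.1875 m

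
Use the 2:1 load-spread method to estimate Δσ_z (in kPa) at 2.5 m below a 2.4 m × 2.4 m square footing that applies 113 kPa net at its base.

Δσ_z ≈ 27.1 kPa

By the 2:1 method the load spreads at 1 horizontal : 2 vertical, so at depth z the loaded area has grown by z in each plan dimension:
Δσ = qBL/((B+z)(L+z)) = 113×2.4×2.4/((2.4+2.5)(2.4+2.5)) = 27.109 kPa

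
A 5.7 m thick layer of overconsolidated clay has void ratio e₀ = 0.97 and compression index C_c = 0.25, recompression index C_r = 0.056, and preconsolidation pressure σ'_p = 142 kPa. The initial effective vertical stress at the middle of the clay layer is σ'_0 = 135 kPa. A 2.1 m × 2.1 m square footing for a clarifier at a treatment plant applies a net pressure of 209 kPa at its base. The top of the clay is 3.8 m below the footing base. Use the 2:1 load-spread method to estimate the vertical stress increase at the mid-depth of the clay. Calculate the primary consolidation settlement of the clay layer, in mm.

Mid-depth of clay below the footing base: z = 3.8 + 5.7/2 = 6.65 m.
Stress increase at mid-clay by the 2:1 spreading method:
Δσ = qBL/((B+z)(L+z)) = 209×2.1×2.1/((2.1+6.65)(2.1+6.65)) = 12.038 kPa
Final effective stress: σ'_f = 135 + 12.038 = 147.04 kPa.
σ'_f = 147.04 > σ'_p = 142 kPa, so the stress path crosses the preconsolidation pressure — recompression up to σ'_p, then virgin compression beyond:
S_c = H/(1+e₀)·[C_r·log₁₀(σ'_p/σ'_0) + C_c·log₁₀(σ'_f/σ'_p)]
    = 5.7/1.97 × [0.056×log₁₀(142/135) + 0.25×log₁₀(147.04/142)]
    = 2.8934 × [0.0012295 + 0.0037868] = 0.01451 m

S_c ≈ 14.5 mm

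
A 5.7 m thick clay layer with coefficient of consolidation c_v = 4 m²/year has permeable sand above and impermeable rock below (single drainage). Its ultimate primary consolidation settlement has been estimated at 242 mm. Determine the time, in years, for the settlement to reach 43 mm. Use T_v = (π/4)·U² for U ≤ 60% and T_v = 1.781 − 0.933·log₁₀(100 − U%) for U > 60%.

t ≈ 0.201 years

Drainage path length: H_d = H = 5.7 m (single drainage).
U = S(t)/S_ult = 43/242 = 0.1777.
U ≤ 60%: T_v = (π/4)·U² = (π/4)×0.17769² = 0.024797.
t = T_v·H_d²/c_v = 0.024797×5.7²/4 = 0.2014 years.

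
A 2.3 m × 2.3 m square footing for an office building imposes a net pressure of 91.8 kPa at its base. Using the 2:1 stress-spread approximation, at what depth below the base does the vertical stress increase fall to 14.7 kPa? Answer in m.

2:1 spreading — at depth z the loaded area has grown by z in each plan dimension:
qB²/(B+z)² = Δσ_z ⇒ z = B(√(q/Δσ_z) − 1) = 2.3×(√(91.8/14.7) − 1) = 3.448 m

z ≈ 3.45 m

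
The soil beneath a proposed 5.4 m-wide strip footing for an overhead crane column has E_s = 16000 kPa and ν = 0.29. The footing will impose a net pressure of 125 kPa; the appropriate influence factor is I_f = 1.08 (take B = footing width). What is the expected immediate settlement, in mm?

Immediate (elastic) settlement: S_e = q·B·(1−ν²)/E_s · I_f.
S_e = 125 × 5.4 × (1 − 0.29²) / 16000 × 1.08
    = 125 × 5.4 × 0.9159 / 16000 × 1.08
    = 0.04173 m = 41.73 mm

S_e ≈ 41.7 mm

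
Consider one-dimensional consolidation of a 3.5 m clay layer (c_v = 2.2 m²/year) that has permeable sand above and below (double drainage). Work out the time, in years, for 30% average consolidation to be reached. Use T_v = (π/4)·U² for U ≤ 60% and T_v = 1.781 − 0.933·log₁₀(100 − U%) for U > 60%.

Drainage path length: H_d = H/2 = 1.75 m (double drainage).
U ≤ 60%: T_v = (π/4)·U² = (π/4)×0.3² = 0.070686.
t = T_v·H_d²/c_v = 0.070686×1.75²/2.2 = 0.0984 years.

t ≈ 0.0984 years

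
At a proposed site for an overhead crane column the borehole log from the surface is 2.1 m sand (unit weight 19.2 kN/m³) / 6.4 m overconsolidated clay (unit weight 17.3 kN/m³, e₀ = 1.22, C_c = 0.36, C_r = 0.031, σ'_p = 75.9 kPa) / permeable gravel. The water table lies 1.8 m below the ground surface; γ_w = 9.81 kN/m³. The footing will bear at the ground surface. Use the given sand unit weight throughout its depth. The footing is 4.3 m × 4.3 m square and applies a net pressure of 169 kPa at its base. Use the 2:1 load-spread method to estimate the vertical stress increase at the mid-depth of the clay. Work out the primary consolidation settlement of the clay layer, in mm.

S_c ≈ 111 mm

Mid-depth of clay below the ground surface: z = 2.1 + 6.4/2 = 5.3 m.
Total vertical stress at mid-clay: σ_v = 19.2×2.1 + 17.3×3.2 = 95.68 kPa.
Pore pressure: u = 9.81×(5.3 − 1.8) = 34.335 kPa.
Initial effective stress: σ'_0 = σ_v − u = 95.68 − 34.335 = 61.345 kPa.
Stress increase at mid-clay by the 2:1 spreading method:
Δσ = qBL/((B+z)(L+z)) = 169×4.3×4.3/((4.3+5.3)(4.3+5.3)) = 33.906 kPa
Final effective stress: σ'_f = 61.345 + 33.906 = 95.251 kPa.
σ'_f = 95.251 > σ'_p = 75.9 kPa, so the stress path crosses the preconsolidation pressure — recompression up to σ'_p, then virgin compression beyond:
S_c = H/(1+e₀)·[C_r·log₁₀(σ'_p/σ'_0) + C_c·log₁₀(σ'_f/σ'_p)]
    = 6.4/2.22 × [0.031×log₁₀(75.9/61.345) + 0.36×log₁₀(95.251/75.9)]
    = 2.8829 × [0.0028663 + 0.035506] = 0.1106 m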